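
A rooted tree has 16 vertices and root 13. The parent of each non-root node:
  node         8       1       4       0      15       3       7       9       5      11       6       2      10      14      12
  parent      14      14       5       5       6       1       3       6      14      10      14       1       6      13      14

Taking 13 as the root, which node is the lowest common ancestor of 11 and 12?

11's ancestor chain is 11, 10, 6, 14, 13 and 12's is 12, 14, 13; they first meet at 14.

14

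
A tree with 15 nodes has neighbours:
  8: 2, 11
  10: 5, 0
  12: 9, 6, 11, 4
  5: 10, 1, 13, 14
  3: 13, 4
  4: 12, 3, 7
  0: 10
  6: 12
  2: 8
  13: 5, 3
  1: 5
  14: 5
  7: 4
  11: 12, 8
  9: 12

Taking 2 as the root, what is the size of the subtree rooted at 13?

Descendants of 13 (including itself): 13, 5, 10, 1, 14, 0. That's 6.

6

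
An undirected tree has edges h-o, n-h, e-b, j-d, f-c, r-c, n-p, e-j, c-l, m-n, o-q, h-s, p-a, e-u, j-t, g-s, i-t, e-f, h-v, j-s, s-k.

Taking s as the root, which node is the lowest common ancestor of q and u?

Ancestors of q (toward the root): q, o, h, s.
Ancestors of u: u, e, j, s.
The deepest node appearing in both lists is s.

s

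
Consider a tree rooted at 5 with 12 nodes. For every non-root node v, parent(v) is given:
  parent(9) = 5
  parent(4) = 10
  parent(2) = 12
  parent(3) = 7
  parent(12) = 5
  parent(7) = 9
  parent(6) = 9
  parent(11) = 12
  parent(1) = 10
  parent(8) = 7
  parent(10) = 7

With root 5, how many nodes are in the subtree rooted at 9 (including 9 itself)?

9's subtree: {9, 7, 6, 10, 3, 8, 4, 1}, size 8.

8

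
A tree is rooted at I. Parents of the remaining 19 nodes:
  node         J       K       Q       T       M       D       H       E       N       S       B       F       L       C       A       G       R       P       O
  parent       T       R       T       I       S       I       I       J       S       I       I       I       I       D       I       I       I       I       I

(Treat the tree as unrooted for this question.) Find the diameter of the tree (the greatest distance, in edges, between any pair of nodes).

Starting from E, a farthest node is M at distance 5.
One longest path: E – J – T – I – S – M.
So the diameter is 5.

5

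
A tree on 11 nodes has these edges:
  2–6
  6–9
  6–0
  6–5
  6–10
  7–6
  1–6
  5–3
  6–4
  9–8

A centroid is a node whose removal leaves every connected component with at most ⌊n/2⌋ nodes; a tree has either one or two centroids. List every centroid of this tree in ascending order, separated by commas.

If 6 is removed the pieces have sizes 2, 2, 1, 1, 1, 1, 1, 1, all ≤ ⌊11/2⌋ = 5.
Every other node leaves some component of size > 5, so the centroid is unique.

6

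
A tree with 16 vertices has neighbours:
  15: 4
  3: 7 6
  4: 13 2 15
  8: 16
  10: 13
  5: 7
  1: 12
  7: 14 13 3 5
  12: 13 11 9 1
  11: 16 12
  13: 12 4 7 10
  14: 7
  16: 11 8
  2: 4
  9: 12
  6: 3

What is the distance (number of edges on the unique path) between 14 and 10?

14 – 7 – 13 – 10: 3 edges.

3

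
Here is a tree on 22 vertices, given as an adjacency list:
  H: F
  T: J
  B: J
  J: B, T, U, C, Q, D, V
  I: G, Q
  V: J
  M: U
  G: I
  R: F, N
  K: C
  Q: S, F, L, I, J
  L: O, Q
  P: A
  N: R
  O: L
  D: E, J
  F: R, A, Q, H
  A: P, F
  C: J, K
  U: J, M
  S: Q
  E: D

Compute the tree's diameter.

6

Starting from M, a farthest node is P at distance 6.
One longest path: M - U - J - Q - F - A - P.
So the diameter is 6.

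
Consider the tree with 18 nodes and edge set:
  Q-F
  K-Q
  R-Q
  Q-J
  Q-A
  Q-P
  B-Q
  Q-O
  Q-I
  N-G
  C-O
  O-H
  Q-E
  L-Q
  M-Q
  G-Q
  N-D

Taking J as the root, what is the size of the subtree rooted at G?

G's subtree: {G, N, D}, size 3.

3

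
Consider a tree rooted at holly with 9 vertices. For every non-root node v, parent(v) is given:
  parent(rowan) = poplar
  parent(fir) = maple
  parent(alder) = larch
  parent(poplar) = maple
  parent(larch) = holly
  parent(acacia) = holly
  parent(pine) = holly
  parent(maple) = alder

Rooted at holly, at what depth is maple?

3

Climbing from maple to the root: maple → alder → larch → holly. That's 3 steps.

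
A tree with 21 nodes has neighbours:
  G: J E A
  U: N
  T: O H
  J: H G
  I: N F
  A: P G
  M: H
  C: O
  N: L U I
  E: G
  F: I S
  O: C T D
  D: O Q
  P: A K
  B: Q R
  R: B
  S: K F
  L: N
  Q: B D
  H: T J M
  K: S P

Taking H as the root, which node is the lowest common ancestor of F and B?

H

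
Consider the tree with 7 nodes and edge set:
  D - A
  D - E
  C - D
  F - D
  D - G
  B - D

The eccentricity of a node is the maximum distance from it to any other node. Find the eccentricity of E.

Distances from E peak at 2, attained at G (C, F, B, A also at distance 2).
E – D – G

2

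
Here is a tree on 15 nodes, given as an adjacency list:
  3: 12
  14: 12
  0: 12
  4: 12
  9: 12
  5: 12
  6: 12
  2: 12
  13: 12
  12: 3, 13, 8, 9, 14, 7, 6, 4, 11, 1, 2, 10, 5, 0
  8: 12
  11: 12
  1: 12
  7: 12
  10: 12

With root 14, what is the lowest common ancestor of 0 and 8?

0's ancestor chain is 0, 12, 14 and 8's is 8, 12, 14; they first meet at 12.

12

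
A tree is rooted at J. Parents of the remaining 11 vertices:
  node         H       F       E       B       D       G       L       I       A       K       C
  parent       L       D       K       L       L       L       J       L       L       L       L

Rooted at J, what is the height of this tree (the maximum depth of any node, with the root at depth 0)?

A deepest node is F, reached by J-L-D-F.
That path has 3 edges, so the height is 3.

3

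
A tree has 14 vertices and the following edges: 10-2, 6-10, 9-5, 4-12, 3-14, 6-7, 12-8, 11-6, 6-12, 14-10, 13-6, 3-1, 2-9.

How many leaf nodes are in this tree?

7

The leaves are 1, 4, 5, 7, 8, 11, 13.
That is 7 leaves.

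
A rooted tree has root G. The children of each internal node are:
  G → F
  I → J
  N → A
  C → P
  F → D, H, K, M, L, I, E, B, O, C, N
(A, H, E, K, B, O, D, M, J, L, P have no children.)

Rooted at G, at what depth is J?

Path from G to J: G – F – I – J, which has 3 edges.

3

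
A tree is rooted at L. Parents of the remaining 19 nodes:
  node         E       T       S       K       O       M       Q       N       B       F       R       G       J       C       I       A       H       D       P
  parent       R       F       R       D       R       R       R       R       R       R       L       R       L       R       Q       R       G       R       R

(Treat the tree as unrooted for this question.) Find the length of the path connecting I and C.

3

I–Q–R–C: 3 edges.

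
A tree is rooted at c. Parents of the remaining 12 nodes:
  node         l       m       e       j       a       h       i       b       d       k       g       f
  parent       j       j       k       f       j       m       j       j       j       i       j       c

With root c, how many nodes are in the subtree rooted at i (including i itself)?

3

Descendants of i (including itself): i, k, e. That's 3.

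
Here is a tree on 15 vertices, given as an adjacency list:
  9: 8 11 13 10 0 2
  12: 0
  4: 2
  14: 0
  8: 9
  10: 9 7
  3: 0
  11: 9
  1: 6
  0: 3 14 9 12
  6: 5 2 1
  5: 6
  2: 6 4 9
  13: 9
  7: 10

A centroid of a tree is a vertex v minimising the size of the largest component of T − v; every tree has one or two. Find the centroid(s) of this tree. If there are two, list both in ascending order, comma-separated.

9

If 9 is removed the pieces have sizes 5, 4, 2, 1, 1, 1, all ≤ ⌊15/2⌋ = 7.
No neighbour of 9 does as well, so 9 is the unique centroid.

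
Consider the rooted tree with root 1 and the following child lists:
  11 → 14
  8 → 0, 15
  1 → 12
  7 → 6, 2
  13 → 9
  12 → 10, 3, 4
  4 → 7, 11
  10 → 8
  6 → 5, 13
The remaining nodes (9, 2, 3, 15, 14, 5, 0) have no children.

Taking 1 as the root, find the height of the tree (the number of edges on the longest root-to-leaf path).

6

9 sits deepest: 1–12–4–7–6–13–9 — 6 edges from the root.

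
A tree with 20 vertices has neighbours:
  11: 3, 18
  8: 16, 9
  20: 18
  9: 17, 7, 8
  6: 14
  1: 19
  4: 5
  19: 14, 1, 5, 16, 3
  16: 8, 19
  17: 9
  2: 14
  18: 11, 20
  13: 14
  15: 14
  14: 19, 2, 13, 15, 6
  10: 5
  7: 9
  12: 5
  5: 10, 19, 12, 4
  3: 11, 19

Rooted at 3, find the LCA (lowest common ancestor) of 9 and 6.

19

9's ancestor chain is 9, 8, 16, 19, 3 and 6's is 6, 14, 19, 3; they first meet at 19.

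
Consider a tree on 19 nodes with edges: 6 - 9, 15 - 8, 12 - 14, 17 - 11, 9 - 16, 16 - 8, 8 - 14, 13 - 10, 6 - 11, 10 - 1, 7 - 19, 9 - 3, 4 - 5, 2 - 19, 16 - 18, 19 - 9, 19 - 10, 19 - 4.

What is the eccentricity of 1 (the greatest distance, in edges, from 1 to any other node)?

7

The node farthest from 1 is 12, via 1 – 10 – 19 – 9 – 16 – 8 – 14 – 12 — 7 edges.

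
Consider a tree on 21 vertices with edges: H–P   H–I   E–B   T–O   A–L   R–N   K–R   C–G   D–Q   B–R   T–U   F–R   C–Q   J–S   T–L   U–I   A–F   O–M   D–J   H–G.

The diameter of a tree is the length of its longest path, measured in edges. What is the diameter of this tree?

15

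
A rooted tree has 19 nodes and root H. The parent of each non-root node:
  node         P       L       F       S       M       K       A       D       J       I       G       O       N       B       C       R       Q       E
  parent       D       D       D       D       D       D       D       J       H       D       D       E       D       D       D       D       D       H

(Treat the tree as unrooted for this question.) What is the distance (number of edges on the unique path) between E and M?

E – H – J – D – M: 4 edges.

4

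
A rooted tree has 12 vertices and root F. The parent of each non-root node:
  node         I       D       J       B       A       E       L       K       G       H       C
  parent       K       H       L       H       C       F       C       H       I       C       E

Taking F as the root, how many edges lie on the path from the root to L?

3

Climbing from L to the root: L – C – E – F. That's 3 steps.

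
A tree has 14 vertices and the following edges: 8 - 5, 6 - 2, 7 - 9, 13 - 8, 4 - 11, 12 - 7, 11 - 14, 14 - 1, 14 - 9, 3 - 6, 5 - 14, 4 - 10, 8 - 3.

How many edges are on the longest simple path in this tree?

8

BFS from 2 reaches 12 last, at distance 8; BFS from 12 confirms no node is farther.
Path: 2-6-3-8-5-14-9-7-12.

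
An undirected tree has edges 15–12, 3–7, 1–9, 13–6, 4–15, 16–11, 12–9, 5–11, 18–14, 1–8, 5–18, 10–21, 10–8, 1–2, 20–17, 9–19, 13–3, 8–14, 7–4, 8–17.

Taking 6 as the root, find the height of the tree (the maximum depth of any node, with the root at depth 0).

14

The longest root-to-leaf path is 6–13–3–7–4–15–12–9–1–8–14–18–5–11–16 (14 edges).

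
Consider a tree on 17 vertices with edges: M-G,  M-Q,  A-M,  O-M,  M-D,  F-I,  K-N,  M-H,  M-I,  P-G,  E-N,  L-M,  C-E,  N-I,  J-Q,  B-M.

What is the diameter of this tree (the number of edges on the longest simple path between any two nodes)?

6

Starting from C, a farthest node is P at distance 6.
One longest path: C - E - N - I - M - G - P.
So the diameter is 6.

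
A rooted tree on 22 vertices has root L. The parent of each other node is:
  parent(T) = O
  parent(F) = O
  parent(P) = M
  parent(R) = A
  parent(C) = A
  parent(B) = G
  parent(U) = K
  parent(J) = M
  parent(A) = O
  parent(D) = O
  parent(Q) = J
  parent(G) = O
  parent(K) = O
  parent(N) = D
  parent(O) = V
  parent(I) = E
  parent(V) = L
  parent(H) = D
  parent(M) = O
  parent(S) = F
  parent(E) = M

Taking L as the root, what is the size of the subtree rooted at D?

3

D's subtree: {D, N, H}, size 3.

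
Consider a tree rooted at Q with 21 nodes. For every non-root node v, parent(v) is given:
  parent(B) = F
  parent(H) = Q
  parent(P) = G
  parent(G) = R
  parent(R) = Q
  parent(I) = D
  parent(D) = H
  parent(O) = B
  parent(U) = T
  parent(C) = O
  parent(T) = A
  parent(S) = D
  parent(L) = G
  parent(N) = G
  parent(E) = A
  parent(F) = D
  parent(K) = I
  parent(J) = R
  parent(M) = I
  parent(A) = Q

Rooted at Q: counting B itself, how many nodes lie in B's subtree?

Descendants of B (including itself): B, O, C. That's 3.

3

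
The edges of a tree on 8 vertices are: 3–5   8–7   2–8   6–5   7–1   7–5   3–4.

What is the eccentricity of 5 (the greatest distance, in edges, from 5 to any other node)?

The node farthest from 5 is 2, via 5 – 7 – 8 – 2 — 3 edges.

3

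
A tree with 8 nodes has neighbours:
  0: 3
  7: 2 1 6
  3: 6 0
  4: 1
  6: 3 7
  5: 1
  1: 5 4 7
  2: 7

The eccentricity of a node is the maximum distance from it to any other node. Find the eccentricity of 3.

4

The node farthest from 3 is 4 (5 also at distance 4), via 3 – 6 – 7 – 1 – 4 — 4 edges.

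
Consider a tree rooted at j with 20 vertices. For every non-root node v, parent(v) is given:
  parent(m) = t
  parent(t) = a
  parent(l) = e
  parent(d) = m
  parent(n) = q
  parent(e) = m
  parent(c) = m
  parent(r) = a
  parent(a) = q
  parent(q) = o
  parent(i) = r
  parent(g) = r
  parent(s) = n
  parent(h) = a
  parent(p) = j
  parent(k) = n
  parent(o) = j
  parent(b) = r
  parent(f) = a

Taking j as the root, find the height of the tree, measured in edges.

The longest root-to-leaf path is j-o-q-a-t-m-e-l (7 edges).

7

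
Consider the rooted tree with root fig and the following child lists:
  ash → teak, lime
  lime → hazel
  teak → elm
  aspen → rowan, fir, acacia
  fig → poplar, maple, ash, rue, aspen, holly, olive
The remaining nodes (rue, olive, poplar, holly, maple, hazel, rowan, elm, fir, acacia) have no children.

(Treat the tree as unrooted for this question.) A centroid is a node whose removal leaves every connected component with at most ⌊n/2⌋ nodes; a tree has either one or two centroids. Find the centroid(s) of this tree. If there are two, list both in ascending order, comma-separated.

fig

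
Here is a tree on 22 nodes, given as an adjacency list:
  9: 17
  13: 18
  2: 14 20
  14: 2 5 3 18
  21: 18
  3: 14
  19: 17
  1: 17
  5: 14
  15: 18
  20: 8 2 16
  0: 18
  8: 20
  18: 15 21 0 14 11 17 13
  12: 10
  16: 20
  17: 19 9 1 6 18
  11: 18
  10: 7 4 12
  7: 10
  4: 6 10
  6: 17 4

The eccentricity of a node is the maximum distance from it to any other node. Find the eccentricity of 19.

6

A farthest node from 19 is 8 (16 also at distance 6).
The path 19–17–18–14–2–20–8 has 6 edges.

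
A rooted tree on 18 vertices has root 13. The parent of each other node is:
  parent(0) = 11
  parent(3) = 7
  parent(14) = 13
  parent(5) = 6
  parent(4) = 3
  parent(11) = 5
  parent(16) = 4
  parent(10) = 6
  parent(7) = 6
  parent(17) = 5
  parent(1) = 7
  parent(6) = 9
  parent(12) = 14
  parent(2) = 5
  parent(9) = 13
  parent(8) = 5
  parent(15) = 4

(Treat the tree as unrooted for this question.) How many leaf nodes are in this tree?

9

The leaves are 0, 1, 2, 8, 10, 12, 15, 16, 17.
That is 9 leaves.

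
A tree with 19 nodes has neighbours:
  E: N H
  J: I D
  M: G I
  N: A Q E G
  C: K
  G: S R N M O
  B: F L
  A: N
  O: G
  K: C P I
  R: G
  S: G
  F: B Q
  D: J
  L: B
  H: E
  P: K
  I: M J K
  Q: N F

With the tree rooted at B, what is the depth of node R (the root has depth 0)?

5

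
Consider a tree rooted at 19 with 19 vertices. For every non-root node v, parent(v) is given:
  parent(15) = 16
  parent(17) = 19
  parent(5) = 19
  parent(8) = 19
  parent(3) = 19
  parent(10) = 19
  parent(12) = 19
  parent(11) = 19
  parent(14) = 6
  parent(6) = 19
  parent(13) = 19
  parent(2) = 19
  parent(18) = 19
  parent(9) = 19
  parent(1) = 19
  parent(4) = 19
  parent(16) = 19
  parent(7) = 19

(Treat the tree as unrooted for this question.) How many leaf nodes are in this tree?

16

The leaves are 1, 2, 3, 4, 5, 7, 8, 9, 10, 11, 12, 13, 14, 15, 17, 18.
That is 16 leaves.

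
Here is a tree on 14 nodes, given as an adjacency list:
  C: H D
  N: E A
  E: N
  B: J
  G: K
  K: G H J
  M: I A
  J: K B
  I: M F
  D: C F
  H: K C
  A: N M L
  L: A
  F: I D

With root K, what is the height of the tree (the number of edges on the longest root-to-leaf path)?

E sits deepest: K-H-C-D-F-I-M-A-N-E — 9 edges from the root.

9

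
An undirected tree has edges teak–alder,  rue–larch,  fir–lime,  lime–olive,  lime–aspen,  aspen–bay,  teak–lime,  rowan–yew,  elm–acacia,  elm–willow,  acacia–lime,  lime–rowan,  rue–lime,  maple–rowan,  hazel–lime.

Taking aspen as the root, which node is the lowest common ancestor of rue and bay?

Path rue→root: rue lime aspen; path bay→root: bay aspen.
First common node: aspen.

aspen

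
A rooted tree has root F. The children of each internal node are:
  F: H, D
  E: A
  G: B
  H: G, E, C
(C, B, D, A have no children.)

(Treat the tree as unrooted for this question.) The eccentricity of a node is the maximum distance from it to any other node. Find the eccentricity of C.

Distances from C peak at 3, attained at D (A, B also at distance 3).
C–H–F–D

3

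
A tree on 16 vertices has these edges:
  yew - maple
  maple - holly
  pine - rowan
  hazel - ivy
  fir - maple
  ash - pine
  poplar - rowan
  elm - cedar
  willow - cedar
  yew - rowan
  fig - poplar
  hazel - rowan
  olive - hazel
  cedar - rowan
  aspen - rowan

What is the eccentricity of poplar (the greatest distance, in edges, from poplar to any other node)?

4

A farthest node from poplar is fir (holly also at distance 4).
The path poplar-rowan-yew-maple-fir has 4 edges.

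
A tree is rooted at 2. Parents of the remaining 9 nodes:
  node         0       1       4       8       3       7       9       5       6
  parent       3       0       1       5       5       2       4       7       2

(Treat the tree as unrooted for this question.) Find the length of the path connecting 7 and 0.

3

7–5–3–0: 3 edges.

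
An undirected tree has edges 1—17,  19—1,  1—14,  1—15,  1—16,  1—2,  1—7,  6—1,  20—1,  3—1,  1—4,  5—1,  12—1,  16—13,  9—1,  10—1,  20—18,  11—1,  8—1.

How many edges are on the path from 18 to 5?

Walking from 18: 18 - 20 - 1 - 5. Length 3.

3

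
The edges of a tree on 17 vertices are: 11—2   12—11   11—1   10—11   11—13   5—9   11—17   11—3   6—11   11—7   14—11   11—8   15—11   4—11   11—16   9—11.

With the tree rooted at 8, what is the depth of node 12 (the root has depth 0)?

8 → 11 → 12 — 2 edges.

2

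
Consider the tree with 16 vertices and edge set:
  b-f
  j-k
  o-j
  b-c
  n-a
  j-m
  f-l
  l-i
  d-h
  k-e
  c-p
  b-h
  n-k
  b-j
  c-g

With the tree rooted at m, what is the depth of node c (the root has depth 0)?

3

Path from m to c: m–j–b–c, which has 3 edges.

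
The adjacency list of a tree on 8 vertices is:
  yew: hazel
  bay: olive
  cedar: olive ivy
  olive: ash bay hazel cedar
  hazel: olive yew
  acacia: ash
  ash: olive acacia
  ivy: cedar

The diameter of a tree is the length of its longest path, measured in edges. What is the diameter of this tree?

4

Starting from yew, a farthest node is ivy at distance 4.
One longest path: yew - hazel - olive - cedar - ivy.
So the diameter is 4.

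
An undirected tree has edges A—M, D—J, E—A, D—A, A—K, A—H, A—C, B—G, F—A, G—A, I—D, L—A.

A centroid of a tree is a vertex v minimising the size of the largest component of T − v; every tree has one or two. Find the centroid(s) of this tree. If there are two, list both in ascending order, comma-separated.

A

If A is removed the pieces have sizes 3, 2, 1, 1, 1, 1, 1, 1, 1, all ≤ ⌊13/2⌋ = 6.
Every other node leaves some component of size > 6, so the centroid is unique.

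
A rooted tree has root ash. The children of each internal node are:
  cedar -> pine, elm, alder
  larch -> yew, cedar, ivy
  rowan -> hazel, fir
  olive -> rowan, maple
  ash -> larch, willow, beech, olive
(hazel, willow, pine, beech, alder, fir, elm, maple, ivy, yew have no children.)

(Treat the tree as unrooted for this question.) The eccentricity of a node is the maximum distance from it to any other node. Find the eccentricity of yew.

A farthest node from yew is fir (hazel also at distance 5).
The path yew–larch–ash–olive–rowan–fir has 5 edges.

5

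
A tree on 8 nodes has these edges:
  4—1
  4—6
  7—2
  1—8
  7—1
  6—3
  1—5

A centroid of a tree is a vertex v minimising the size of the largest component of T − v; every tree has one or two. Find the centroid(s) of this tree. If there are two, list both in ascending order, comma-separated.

1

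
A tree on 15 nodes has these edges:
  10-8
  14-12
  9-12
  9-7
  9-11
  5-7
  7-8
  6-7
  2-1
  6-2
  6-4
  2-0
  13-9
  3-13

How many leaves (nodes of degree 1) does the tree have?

8

The leaves are 0, 1, 3, 4, 5, 10, 11, 14.
That is 8 leaves.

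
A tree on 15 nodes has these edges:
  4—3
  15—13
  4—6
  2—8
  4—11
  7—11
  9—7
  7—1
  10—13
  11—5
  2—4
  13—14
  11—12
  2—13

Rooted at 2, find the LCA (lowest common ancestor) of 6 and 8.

2

Ancestors of 6 (toward the root): 6, 4, 2.
Ancestors of 8: 8, 2.
The deepest node appearing in both lists is 2.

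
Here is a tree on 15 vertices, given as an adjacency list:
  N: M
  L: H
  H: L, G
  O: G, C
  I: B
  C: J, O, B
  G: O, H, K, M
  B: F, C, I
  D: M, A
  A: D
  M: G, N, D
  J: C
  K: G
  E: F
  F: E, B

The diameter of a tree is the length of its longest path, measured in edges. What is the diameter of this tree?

8

BFS from A reaches E last, at distance 8; BFS from E confirms no node is farther.
Path: A - D - M - G - O - C - B - F - E.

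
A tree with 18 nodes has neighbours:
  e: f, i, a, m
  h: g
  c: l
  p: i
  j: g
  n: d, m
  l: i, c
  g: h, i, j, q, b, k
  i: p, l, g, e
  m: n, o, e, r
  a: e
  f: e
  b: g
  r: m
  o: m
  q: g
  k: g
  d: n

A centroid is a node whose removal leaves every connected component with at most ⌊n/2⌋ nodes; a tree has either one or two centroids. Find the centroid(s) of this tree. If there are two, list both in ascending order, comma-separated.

If i is removed the pieces have sizes 8, 6, 2, 1, all ≤ ⌊18/2⌋ = 9.
No neighbour of i does as well, so i is the unique centroid.

i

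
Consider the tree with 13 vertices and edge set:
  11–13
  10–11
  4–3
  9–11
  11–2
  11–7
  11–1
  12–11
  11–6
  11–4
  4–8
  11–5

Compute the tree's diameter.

3

BFS from 8 reaches 1 last, at distance 3; BFS from 1 confirms no node is farther.
Path: 8-4-11-1.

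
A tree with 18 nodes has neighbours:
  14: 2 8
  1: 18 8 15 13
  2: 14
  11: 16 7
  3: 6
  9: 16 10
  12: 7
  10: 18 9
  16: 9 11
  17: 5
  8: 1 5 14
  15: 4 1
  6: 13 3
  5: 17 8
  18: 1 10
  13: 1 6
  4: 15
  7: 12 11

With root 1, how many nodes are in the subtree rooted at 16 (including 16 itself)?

4

16's subtree: {16, 11, 7, 12}, size 4.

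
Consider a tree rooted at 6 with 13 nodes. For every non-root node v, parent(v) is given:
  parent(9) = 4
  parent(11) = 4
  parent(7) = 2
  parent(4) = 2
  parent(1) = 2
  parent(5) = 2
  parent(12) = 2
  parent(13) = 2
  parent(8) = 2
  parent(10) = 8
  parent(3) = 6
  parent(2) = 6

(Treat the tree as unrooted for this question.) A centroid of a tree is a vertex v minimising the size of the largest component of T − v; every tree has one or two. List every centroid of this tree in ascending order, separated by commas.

2

Removing 2 splits the tree into components of sizes 3, 2, 2, 1, 1, 1, 1, 1; the largest is 3 ≤ ⌊13/2⌋ = 6.
No neighbour of 2 does as well, so 2 is the unique centroid.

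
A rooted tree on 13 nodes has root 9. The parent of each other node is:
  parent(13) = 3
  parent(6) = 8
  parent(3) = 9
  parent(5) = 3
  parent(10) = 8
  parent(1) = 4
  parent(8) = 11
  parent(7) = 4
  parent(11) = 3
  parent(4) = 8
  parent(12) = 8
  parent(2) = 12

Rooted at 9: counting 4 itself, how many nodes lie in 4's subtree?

Descendants of 4 (including itself): 4, 1, 7. That's 3.

3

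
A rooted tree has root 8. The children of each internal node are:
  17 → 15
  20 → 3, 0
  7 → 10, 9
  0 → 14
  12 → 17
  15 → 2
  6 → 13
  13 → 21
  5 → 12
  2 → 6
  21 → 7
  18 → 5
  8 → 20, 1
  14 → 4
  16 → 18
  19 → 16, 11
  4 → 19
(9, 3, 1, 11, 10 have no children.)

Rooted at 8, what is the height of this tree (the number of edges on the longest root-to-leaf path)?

The longest root-to-leaf path is 8 → 20 → 0 → 14 → 4 → 19 → 16 → 18 → 5 → 12 → 17 → 15 → 2 → 6 → 13 → 21 → 7 → 9 (17 edges).

17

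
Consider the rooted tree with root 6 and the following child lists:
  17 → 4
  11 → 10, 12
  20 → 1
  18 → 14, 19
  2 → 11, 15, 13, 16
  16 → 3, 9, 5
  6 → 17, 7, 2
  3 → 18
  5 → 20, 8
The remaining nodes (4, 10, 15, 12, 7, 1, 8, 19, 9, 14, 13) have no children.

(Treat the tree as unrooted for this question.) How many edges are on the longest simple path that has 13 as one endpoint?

The node farthest from 13 is 19 (14, 1 also at distance 5), via 13 – 2 – 16 – 3 – 18 – 19 — 5 edges.

5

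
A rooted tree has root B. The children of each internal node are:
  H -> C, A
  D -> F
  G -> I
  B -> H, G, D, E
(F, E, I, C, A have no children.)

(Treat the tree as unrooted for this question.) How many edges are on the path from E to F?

3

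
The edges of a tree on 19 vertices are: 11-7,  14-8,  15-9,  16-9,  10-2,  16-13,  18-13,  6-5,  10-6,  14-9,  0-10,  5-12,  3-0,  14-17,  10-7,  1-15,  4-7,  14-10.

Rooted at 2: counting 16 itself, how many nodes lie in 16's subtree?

3

Descendants of 16 (including itself): 16, 13, 18. That's 3.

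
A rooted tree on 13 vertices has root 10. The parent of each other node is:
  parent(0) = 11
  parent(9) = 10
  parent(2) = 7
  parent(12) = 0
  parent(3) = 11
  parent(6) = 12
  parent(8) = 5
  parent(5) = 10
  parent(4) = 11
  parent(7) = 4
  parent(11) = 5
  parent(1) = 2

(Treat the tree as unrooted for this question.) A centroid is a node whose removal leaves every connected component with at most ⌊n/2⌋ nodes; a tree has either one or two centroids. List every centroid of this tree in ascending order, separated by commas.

Removing 11 splits the tree into components of sizes 4, 4, 3, 1; the largest is 4 ≤ ⌊13/2⌋ = 6.
No neighbour of 11 does as well, so 11 is the unique centroid.

11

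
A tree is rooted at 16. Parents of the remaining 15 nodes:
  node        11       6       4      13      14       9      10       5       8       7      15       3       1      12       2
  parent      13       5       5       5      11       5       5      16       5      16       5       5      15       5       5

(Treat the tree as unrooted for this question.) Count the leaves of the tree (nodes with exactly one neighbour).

Exactly 11 nodes have a single neighbour: 1, 2, 3, 4, 6, 7, 8, 9, 10, 12, 14.

11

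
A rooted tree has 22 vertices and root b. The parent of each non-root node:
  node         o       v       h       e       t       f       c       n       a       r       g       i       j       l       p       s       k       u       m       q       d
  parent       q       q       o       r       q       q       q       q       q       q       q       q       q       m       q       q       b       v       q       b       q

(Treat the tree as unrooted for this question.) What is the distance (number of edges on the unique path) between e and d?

Walking from e: e–r–q–d. Length 3.

3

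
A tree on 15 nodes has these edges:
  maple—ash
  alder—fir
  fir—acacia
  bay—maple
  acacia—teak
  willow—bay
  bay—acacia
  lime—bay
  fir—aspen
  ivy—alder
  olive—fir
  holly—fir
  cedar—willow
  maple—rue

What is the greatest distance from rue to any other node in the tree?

6

A farthest node from rue is ivy.
The path rue – maple – bay – acacia – fir – alder – ivy has 6 edges.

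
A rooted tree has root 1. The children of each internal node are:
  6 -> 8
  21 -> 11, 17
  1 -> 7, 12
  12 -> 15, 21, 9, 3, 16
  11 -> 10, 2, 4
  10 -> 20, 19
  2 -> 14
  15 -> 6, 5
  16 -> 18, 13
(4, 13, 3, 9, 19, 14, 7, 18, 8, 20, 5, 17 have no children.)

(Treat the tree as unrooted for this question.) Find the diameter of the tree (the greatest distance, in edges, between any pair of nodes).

7

A longest path is 8–6–15–12–21–11–10–19, with 7 edges.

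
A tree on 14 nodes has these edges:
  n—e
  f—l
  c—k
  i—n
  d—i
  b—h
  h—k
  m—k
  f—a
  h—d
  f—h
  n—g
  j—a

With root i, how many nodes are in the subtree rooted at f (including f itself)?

4

Descendants of f (including itself): f, l, a, j. That's 4.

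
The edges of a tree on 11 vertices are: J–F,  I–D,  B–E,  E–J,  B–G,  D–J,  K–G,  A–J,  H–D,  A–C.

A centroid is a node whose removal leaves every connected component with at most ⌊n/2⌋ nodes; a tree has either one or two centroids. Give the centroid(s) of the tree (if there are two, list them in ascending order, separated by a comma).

J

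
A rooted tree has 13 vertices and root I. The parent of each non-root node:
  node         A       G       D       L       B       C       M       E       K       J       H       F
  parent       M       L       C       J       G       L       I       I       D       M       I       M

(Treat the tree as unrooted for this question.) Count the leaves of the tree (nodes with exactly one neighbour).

6

The leaves are A, B, E, F, H, K.
That is 6 leaves.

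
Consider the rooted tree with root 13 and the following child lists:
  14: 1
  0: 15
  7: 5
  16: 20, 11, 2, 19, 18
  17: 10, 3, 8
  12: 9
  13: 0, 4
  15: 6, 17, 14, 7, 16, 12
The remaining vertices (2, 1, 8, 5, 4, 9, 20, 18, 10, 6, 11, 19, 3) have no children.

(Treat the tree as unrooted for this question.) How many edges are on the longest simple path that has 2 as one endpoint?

The node farthest from 2 is 4, via 2-16-15-0-13-4 — 5 edges.

5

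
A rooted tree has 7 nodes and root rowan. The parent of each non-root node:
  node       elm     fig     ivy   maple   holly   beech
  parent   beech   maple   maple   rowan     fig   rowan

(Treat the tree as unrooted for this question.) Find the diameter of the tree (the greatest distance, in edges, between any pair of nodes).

Starting from elm, a farthest node is holly at distance 5.
One longest path: elm – beech – rowan – maple – fig – holly.
So the diameter is 5.

5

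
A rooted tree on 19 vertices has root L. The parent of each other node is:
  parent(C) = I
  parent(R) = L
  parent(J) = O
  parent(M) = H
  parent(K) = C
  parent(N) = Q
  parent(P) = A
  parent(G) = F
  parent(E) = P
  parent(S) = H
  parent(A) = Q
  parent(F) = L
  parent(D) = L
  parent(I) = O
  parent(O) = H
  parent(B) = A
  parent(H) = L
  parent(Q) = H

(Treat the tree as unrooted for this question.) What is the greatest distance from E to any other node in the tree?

8

Distances from E peak at 8, attained at K.
E–P–A–Q–H–O–I–C–K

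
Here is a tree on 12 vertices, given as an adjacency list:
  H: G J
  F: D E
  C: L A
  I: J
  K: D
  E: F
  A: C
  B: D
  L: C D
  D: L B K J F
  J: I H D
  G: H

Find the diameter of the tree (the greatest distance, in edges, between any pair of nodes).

Starting from G, a farthest node is A at distance 6.
One longest path: G – H – J – D – L – C – A.
So the diameter is 6.

6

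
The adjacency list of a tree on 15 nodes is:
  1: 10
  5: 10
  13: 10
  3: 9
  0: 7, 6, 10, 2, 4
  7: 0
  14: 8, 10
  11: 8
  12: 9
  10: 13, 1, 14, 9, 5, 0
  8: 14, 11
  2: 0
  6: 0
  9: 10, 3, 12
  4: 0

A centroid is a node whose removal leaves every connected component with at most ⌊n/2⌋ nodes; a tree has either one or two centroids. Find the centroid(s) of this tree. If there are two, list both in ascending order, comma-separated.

10

Removing 10 splits the tree into components of sizes 5, 3, 3, 1, 1, 1; the largest is 5 ≤ ⌊15/2⌋ = 7.
No neighbour of 10 does as well, so 10 is the unique centroid.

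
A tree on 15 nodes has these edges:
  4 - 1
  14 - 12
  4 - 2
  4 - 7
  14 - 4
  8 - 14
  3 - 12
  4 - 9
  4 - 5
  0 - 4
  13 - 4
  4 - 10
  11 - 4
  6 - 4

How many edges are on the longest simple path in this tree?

4

A longest path is 3-12-14-4-13, with 4 edges.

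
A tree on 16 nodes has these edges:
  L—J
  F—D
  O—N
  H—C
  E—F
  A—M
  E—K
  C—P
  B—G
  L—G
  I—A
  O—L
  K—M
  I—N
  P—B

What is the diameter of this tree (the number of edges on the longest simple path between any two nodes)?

14

Starting from H, a farthest node is D at distance 14.
One longest path: H – C – P – B – G – L – O – N – I – A – M – K – E – F – D.
So the diameter is 14.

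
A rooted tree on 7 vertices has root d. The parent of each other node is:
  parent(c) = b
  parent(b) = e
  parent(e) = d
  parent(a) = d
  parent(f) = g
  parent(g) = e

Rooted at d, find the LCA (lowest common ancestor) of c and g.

Ancestors of c (toward the root): c, b, e, d.
Ancestors of g: g, e, d.
The deepest node appearing in both lists is e.

e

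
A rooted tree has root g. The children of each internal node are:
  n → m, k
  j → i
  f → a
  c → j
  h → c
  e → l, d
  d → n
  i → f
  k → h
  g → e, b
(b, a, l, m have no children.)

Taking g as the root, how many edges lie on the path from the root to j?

Climbing from j to the root: j – c – h – k – n – d – e – g. That's 7 steps.

7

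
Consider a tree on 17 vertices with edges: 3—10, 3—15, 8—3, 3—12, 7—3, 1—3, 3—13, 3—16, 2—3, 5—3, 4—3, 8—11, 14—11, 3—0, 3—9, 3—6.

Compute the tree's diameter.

A longest path is 14–11–8–3–9, with 4 edges.

4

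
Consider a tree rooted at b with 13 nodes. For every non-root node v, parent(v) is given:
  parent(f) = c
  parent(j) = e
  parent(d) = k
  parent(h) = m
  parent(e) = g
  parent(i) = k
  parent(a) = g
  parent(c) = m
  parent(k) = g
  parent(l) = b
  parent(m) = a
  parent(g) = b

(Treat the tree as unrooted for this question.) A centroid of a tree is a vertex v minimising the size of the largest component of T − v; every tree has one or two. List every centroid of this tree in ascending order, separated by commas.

g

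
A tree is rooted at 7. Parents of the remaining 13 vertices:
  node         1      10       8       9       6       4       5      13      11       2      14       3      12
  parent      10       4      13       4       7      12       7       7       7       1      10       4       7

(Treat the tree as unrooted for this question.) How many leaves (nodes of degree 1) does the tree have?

8

Exactly 8 nodes have a single neighbour: 2, 3, 5, 6, 8, 9, 11, 14.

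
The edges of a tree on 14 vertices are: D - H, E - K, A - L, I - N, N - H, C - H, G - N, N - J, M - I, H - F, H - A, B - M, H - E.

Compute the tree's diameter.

A longest path is K-E-H-N-I-M-B, with 6 edges.

6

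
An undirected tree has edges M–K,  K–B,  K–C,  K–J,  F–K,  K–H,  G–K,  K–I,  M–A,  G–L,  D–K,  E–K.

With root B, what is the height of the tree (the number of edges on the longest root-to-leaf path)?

3

The longest root-to-leaf path is B → K → M → A (3 edges).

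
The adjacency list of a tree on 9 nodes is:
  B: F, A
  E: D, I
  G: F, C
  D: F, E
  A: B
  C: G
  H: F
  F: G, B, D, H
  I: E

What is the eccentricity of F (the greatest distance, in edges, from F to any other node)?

3

Distances from F peak at 3, attained at I.
F – D – E – I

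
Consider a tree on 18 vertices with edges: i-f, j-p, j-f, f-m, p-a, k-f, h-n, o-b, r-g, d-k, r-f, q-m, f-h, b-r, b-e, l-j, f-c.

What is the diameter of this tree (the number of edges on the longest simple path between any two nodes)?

Starting from a, a farthest node is o at distance 6.
One longest path: a–p–j–f–r–b–o.
So the diameter is 6.

6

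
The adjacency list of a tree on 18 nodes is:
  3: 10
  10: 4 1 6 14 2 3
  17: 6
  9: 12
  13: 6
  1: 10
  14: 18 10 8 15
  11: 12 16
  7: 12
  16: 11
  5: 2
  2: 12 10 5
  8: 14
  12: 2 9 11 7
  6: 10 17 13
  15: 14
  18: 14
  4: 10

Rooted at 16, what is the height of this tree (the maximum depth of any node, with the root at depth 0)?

The longest root-to-leaf path is 16-11-12-2-10-14-15 (6 edges).

6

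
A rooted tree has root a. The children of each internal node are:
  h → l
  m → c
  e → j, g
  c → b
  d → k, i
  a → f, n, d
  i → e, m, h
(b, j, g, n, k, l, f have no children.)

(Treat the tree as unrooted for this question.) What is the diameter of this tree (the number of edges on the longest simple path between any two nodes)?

6

A longest path is f - a - d - i - m - c - b, with 6 edges.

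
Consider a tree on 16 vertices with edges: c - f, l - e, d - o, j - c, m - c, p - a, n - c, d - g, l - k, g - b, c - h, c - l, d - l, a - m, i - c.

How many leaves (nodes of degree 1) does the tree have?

10

Degree-1 nodes: b, e, f, h, i, j, k, n, o, p — 10 of them.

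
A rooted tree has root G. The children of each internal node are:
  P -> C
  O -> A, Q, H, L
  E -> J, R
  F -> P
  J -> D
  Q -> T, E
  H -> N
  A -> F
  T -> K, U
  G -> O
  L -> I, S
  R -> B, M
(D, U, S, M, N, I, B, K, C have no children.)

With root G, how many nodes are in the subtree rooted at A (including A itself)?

A's subtree: {A, F, P, C}, size 4.

4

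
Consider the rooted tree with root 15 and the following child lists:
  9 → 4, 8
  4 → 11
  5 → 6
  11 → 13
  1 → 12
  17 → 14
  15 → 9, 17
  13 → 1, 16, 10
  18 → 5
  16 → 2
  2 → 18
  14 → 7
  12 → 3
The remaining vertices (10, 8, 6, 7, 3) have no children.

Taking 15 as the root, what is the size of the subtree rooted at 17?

3

17's subtree: {17, 14, 7}, size 3.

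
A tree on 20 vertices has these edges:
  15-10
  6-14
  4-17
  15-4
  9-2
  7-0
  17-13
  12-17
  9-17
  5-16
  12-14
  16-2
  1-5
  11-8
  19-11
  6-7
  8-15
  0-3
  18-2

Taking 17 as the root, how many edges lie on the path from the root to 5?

Path from 17 to 5: 17 → 9 → 2 → 16 → 5, which has 4 edges.

4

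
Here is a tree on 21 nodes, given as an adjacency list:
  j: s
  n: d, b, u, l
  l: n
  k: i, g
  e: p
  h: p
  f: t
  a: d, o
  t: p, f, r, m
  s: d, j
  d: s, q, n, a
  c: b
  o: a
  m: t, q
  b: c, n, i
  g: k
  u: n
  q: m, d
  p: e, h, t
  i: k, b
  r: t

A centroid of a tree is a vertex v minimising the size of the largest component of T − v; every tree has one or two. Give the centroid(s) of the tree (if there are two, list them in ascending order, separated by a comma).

d

Removing d splits the tree into components of sizes 8, 8, 2, 2; the largest is 8 ≤ ⌊21/2⌋ = 10.
No neighbour of d does as well, so d is the unique centroid.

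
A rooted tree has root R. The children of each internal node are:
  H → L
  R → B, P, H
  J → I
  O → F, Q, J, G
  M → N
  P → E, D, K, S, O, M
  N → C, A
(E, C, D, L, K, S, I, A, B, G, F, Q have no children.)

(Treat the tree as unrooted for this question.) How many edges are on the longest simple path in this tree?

6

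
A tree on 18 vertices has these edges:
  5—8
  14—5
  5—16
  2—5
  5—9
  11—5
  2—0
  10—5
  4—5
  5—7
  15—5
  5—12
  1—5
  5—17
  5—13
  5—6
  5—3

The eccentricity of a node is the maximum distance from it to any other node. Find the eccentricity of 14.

A farthest node from 14 is 0.
The path 14–5–2–0 has 3 edges.

3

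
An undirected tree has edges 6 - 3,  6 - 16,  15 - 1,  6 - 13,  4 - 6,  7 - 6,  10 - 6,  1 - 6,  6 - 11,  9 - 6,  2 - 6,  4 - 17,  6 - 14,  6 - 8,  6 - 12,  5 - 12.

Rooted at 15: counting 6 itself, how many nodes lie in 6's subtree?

The subtree rooted at 6 contains: 6, 4, 12, 8, 2, 10, 14, 13, 3, 11, 9, 7, 16, 17, 5 — 15 nodes.

15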